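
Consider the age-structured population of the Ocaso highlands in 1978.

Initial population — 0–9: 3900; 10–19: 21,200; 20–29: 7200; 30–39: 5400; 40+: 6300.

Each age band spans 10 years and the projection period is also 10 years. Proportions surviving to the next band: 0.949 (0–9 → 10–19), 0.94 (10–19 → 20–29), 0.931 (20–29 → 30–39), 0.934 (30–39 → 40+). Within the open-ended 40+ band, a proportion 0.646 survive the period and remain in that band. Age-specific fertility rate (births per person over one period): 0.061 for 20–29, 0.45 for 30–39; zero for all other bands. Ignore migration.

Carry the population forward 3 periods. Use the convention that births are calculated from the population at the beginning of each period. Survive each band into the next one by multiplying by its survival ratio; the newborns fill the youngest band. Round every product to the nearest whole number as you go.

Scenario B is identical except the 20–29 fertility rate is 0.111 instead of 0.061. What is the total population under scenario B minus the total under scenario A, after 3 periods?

Period 1:
Births: 7200 × 0.061 = 439, 5400 × 0.45 = 2430 ⇒ total 2869
10–19: 3900 × 0.949 = 3701
20–29: 21200 × 0.94 = 19928
30–39: 7200 × 0.931 = 6703
40+: 5400 × 0.934 + 6300 × 0.646 = 5044 + 4070 = 9114
→ [2869, 3701, 19928, 6703, 9114]
Period 2:
Births: 19928 × 0.061 = 1216, 6703 × 0.45 = 3016 ⇒ total 4232
10–19: 2869 × 0.949 = 2723
20–29: 3701 × 0.94 = 3479
30–39: 19928 × 0.931 = 18553
40+: 6703 × 0.934 + 9114 × 0.646 = 6261 + 5888 = 12149
→ [4232, 2723, 3479, 18553, 12149]
Period 3:
Births: 3479 × 0.061 = 212, 18553 × 0.45 = 8349 ⇒ total 8561
10–19: 4232 × 0.949 = 4016
20–29: 2723 × 0.94 = 2560
30–39: 3479 × 0.931 = 3239
40+: 18553 × 0.934 + 12149 × 0.646 = 17329 + 7848 = 25177
→ [8561, 4016, 2560, 3239, 25177]
Scenario A total after 3 periods: 43553
Scenario B projection —
Period 1:
Births: 7200 × 0.111 = 799, 5400 × 0.45 = 2430 ⇒ total 3229
10–19: 3900 × 0.949 = 3701
20–29: 21200 × 0.94 = 19928
30–39: 7200 × 0.931 = 6703
40+: 5400 × 0.934 + 6300 × 0.646 = 5044 + 4070 = 9114
→ [3229, 3701, 19928, 6703, 9114]
Period 2:
Births: 19928 × 0.111 = 2212, 6703 × 0.45 = 3016 ⇒ total 5228
10–19: 3229 × 0.949 = 3064
20–29: 3701 × 0.94 = 3479
30–39: 19928 × 0.931 = 18553
40+: 6703 × 0.934 + 9114 × 0.646 = 6261 + 5888 = 12149
→ [5228, 3064, 3479, 18553, 12149]
Period 3:
Births: 3479 × 0.111 = 386, 18553 × 0.45 = 8349 ⇒ total 8735
10–19: 5228 × 0.949 = 4961
20–29: 3064 × 0.94 = 2880
30–39: 3479 × 0.931 = 3239
40+: 18553 × 0.934 + 12149 × 0.646 = 17329 + 7848 = 25177
→ [8735, 4961, 2880, 3239, 25177]
Scenario B total after 3 periods: 44992
Difference B − A = 44992 − 43553 = 1439

1439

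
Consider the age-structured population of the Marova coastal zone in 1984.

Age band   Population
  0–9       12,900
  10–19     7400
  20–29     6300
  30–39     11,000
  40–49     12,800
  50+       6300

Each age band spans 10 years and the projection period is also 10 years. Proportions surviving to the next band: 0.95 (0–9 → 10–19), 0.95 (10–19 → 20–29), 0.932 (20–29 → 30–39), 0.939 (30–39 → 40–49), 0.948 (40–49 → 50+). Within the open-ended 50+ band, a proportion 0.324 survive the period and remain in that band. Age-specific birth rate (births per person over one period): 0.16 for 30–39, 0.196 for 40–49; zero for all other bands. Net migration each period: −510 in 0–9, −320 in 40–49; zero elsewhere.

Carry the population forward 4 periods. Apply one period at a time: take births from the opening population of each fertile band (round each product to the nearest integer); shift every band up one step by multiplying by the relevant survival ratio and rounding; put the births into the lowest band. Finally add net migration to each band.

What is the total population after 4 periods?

27637

Numbering the groups 1..6 from youngest to oldest:
[period 1]
Births: 11000 * 0.16 = 1760, 12800 * 0.196 = 2509 → 4269
Group 2: 12900 * 0.95 = 12255
Group 3: 7400 * 0.95 = 7030
Group 4: 6300 * 0.932 = 5872
Group 5: 11000 * 0.939 = 10329
Group 6: 12800 * 0.948 + 6300 * 0.324 = 12134 + 2041 = 14175
Net migration: Group 1 − 510 → 3759; Group 5 − 320 → 10009
→ [3759, 12255, 7030, 5872, 10009, 14175]
[period 2]
Births: 5872 * 0.16 = 940, 10009 * 0.196 = 1962 → 2902
Group 2: 3759 * 0.95 = 3571
Group 3: 12255 * 0.95 = 11642
Group 4: 7030 * 0.932 = 6552
Group 5: 5872 * 0.939 = 5514
Group 6: 10009 * 0.948 + 14175 * 0.324 = 9489 + 4593 = 14082
Net migration: Group 1 − 510 → 2392; Group 5 − 320 → 5194
→ [2392, 3571, 11642, 6552, 5194, 14082]
[period 3]
Births: 6552 * 0.16 = 1048, 5194 * 0.196 = 1018 → 2066
Group 2: 2392 * 0.95 = 2272
Group 3: 3571 * 0.95 = 3392
Group 4: 11642 * 0.932 = 10850
Group 5: 6552 * 0.939 = 6152
Group 6: 5194 * 0.948 + 14082 * 0.324 = 4924 + 4563 = 9487
Net migration: Group 1 − 510 → 1556; Group 5 − 320 → 5832
→ [1556, 2272, 3392, 10850, 5832, 9487]
[period 4]
Births: 10850 * 0.16 = 1736, 5832 * 0.196 = 1143 → 2879
Group 2: 1556 * 0.95 = 1478
Group 3: 2272 * 0.95 = 2158
Group 4: 3392 * 0.932 = 3161
Group 5: 10850 * 0.939 = 10188
Group 6: 5832 * 0.948 + 9487 * 0.324 = 5529 + 3074 = 8603
Net migration: Group 1 − 510 → 2369; Group 5 − 320 → 9868
→ [2369, 1478, 2158, 3161, 9868, 8603]
Total after period 4: 2369 + 1478 + 2158 + 3161 + 9868 + 8603 = 27637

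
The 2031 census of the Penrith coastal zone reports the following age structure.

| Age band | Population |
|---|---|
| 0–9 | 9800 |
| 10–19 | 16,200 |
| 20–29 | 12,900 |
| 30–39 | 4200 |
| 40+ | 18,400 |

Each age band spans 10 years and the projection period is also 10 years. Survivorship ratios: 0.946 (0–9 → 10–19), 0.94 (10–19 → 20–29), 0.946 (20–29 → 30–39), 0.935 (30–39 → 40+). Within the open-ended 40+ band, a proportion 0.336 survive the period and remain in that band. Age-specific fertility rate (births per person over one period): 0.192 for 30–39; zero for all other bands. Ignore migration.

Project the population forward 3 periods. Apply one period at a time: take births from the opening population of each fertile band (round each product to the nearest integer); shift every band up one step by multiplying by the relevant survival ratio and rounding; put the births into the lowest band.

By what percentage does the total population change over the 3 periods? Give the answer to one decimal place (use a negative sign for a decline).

-47.3

(Groups numbered youngest = 1 to oldest = 5.)
After projecting period 1:
Births: 4200 × 0.192 = 806
Group 2: 9800 × 0.946 = 9271
Group 3: 16200 × 0.94 = 15228
Group 4: 12900 × 0.946 = 12203
Group 5: 4200 × 0.935 + 18400 × 0.336 = 3927 + 6182 = 10109
End of period: [806, 9271, 15228, 12203, 10109]
After projecting period 2:
Births: 12203 × 0.192 = 2343
Group 2: 806 × 0.946 = 762
Group 3: 9271 × 0.94 = 8715
Group 4: 15228 × 0.946 = 14406
Group 5: 12203 × 0.935 + 10109 × 0.336 = 11410 + 3397 = 14807
End of period: [2343, 762, 8715, 14406, 14807]
After projecting period 3:
Births: 14406 × 0.192 = 2766
Group 2: 2343 × 0.946 = 2216
Group 3: 762 × 0.94 = 716
Group 4: 8715 × 0.946 = 8244
Group 5: 14406 × 0.935 + 14807 × 0.336 = 13470 + 4975 = 18445
End of period: [2766, 2216, 716, 8244, 18445]
Total: 61500 → 32387; change = -29113; percentage change = -47.3%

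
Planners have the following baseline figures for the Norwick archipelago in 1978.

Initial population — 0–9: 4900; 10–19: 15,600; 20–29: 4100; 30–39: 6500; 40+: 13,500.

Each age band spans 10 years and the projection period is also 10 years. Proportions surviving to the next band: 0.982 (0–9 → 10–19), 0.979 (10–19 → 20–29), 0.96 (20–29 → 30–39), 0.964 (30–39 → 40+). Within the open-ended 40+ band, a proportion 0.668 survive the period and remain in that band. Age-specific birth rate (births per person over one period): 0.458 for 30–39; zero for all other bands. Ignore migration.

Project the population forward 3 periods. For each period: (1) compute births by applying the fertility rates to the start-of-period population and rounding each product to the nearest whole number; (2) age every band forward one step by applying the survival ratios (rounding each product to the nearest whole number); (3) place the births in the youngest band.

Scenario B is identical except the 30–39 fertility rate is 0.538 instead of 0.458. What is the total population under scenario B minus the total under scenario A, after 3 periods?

Period 1.
Births: 6500 × 0.458 = 2977
10–19: 4900 × 0.982 = 4812
20–29: 15600 × 0.979 = 15272
30–39: 4100 × 0.96 = 3936
40+: 6500 × 0.964 + 13500 × 0.668 = 6266 + 9018 = 15284
Population now: 0–9=2977, 10–19=4812, 20–29=15272, 30–39=3936, 40+=15284
Period 2.
Births: 3936 × 0.458 = 1803
10–19: 2977 × 0.982 = 2923
20–29: 4812 × 0.979 = 4711
30–39: 15272 × 0.96 = 14661
40+: 3936 × 0.964 + 15284 × 0.668 = 3794 + 10210 = 14004
Population now: 0–9=1803, 10–19=2923, 20–29=4711, 30–39=14661, 40+=14004
Period 3.
Births: 14661 × 0.458 = 6715
10–19: 1803 × 0.982 = 1771
20–29: 2923 × 0.979 = 2862
30–39: 4711 × 0.96 = 4523
40+: 14661 × 0.964 + 14004 × 0.668 = 14133 + 9355 = 23488
Population now: 0–9=6715, 10–19=1771, 20–29=2862, 30–39=4523, 40+=23488
Scenario A total after 3 periods: 39359
Scenario B projection —
Period 1.
Births: 6500 × 0.538 = 3497
10–19: 4900 × 0.982 = 4812
20–29: 15600 × 0.979 = 15272
30–39: 4100 × 0.96 = 3936
40+: 6500 × 0.964 + 13500 × 0.668 = 6266 + 9018 = 15284
Population now: 0–9=3497, 10–19=4812, 20–29=15272, 30–39=3936, 40+=15284
Period 2.
Births: 3936 × 0.538 = 2118
10–19: 3497 × 0.982 = 3434
20–29: 4812 × 0.979 = 4711
30–39: 15272 × 0.96 = 14661
40+: 3936 × 0.964 + 15284 × 0.668 = 3794 + 10210 = 14004
Population now: 0–9=2118, 10–19=3434, 20–29=4711, 30–39=14661, 40+=14004
Period 3.
Births: 14661 × 0.538 = 7888
10–19: 2118 × 0.982 = 2080
20–29: 3434 × 0.979 = 3362
30–39: 4711 × 0.96 = 4523
40+: 14661 × 0.964 + 14004 × 0.668 = 14133 + 9355 = 23488
Population now: 0–9=7888, 10–19=2080, 20–29=3362, 30–39=4523, 40+=23488
Scenario B total after 3 periods: 41341
Difference B − A = 41341 − 39359 = 1982

1982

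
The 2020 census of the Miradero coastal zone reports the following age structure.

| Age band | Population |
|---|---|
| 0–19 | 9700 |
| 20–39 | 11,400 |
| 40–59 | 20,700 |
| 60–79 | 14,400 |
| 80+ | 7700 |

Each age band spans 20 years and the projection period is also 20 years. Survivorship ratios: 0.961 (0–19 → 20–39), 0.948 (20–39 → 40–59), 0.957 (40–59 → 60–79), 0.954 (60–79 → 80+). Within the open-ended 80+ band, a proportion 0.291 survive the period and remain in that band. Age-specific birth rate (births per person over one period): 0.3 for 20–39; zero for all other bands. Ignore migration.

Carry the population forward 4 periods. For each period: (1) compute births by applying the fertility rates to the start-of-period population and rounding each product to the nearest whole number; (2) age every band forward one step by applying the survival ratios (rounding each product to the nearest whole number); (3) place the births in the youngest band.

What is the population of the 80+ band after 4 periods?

12933

Numbering the bands 1..5 from youngest to oldest:
Period 1.
Births: 11400 × 0.3 = 3420
Band 2: 9700 × 0.961 = 9322
Band 3: 11400 × 0.948 = 10807
Band 4: 20700 × 0.957 = 19810
Band 5: 14400 × 0.954 + 7700 × 0.291 = 13738 + 2241 = 15979
Population now: 0–19=3420, 20–39=9322, 40–59=10807, 60–79=19810, 80+=15979
Period 2.
Births: 9322 × 0.3 = 2797
Band 2: 3420 × 0.961 = 3287
Band 3: 9322 × 0.948 = 8837
Band 4: 10807 × 0.957 = 10342
Band 5: 19810 × 0.954 + 15979 × 0.291 = 18899 + 4650 = 23549
Population now: 0–19=2797, 20–39=3287, 40–59=8837, 60–79=10342, 80+=23549
Period 3.
Births: 3287 × 0.3 = 986
Band 2: 2797 × 0.961 = 2688
Band 3: 3287 × 0.948 = 3116
Band 4: 8837 × 0.957 = 8457
Band 5: 10342 × 0.954 + 23549 × 0.291 = 9866 + 6853 = 16719
Population now: 0–19=986, 20–39=2688, 40–59=3116, 60–79=8457, 80+=16719
Period 4.
Births: 2688 × 0.3 = 806
Band 2: 986 × 0.961 = 948
Band 3: 2688 × 0.948 = 2548
Band 4: 3116 × 0.957 = 2982
Band 5: 8457 × 0.954 + 16719 × 0.291 = 8068 + 4865 = 12933
Population now: 0–19=806, 20–39=948, 40–59=2548, 60–79=2982, 80+=12933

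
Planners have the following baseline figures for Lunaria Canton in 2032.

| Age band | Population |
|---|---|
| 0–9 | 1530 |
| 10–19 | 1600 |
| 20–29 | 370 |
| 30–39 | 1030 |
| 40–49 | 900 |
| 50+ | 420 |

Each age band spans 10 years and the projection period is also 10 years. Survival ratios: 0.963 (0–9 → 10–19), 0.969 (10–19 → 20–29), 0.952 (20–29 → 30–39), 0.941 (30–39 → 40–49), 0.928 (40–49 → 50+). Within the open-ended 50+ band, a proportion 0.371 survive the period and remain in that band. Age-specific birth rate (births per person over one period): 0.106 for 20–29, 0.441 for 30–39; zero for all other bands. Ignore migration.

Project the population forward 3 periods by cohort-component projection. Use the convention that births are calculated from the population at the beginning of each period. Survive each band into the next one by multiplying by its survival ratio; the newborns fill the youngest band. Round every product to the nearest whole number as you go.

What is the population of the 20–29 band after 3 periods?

Period 1.
Births: 370 × 0.106 = 39  |  1030 × 0.441 = 454 → total 493
10–19: 1530 × 0.963 = 1473
20–29: 1600 × 0.969 = 1550
30–39: 370 × 0.952 = 352
40–49: 1030 × 0.941 = 969
50+: 900 × 0.928 + 420 × 0.371 = 835 + 156 = 991
→ [493, 1473, 1550, 352, 969, 991]
Period 2.
Births: 1550 × 0.106 = 164  |  352 × 0.441 = 155 → total 319
10–19: 493 × 0.963 = 475
20–29: 1473 × 0.969 = 1427
30–39: 1550 × 0.952 = 1476
40–49: 352 × 0.941 = 331
50+: 969 × 0.928 + 991 × 0.371 = 899 + 368 = 1267
→ [319, 475, 1427, 1476, 331, 1267]
Period 3.
Births: 1427 × 0.106 = 151  |  1476 × 0.441 = 651 → total 802
10–19: 319 × 0.963 = 307
20–29: 475 × 0.969 = 460
30–39: 1427 × 0.952 = 1359
40–49: 1476 × 0.941 = 1389
50+: 331 × 0.928 + 1267 × 0.371 = 307 + 470 = 777
→ [802, 307, 460, 1359, 1389, 777]

460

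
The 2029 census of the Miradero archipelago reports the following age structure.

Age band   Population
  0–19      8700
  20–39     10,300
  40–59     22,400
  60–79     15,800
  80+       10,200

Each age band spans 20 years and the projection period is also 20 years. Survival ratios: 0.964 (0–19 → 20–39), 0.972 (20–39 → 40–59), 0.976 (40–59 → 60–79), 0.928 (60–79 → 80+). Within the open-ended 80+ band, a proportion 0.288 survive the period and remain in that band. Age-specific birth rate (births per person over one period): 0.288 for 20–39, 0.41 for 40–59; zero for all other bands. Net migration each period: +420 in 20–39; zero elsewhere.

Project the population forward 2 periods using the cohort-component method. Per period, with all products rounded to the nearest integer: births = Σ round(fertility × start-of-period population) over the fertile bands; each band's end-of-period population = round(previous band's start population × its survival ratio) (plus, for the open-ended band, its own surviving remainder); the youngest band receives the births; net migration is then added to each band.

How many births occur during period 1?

After projecting period 1:
Births: 10300 × 0.288 = 2966  |  22400 × 0.41 = 9184 → 12150
20–39: 8700 × 0.964 = 8387
40–59: 10300 × 0.972 = 10012
60–79: 22400 × 0.976 = 21862
80+: 15800 × 0.928 + 10200 × 0.288 = 14662 + 2938 = 17600
Net migration: 20–39 + 420 → 8807
Population now: 0–19=12150, 20–39=8807, 40–59=10012, 60–79=21862, 80+=17600

12150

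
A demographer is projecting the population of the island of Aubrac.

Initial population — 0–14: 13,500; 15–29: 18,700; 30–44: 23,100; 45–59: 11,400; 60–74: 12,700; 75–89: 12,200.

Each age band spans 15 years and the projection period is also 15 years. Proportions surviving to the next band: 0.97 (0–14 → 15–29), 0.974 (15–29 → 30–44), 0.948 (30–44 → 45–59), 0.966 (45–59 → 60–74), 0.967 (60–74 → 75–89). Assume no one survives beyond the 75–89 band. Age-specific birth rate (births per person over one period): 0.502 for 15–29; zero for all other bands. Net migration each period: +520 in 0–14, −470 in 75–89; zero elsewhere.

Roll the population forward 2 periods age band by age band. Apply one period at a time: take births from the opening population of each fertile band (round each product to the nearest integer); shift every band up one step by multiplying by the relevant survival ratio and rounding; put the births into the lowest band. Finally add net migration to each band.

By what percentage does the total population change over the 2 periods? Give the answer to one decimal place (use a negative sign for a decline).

-14.8

— Period 1 —
Births: 18700 × 0.502 = 9387
15–29: 13500 × 0.97 = 13095
30–44: 18700 × 0.974 = 18214
45–59: 23100 × 0.948 = 21899
60–74: 11400 × 0.966 = 11012
75–89: 12700 × 0.967 = 12281
Net migration: 0–14 + 520 → 9907; 75–89 − 470 → 11811
→ [9907, 13095, 18214, 21899, 11012, 11811]
— Period 2 —
Births: 13095 × 0.502 = 6574
15–29: 9907 × 0.97 = 9610
30–44: 13095 × 0.974 = 12755
45–59: 18214 × 0.948 = 17267
60–74: 21899 × 0.966 = 21154
75–89: 11012 × 0.967 = 10649
Net migration: 0–14 + 520 → 7094; 75–89 − 470 → 10179
→ [7094, 9610, 12755, 17267, 21154, 10179]
Total: 91600 → 78059; change = -13541; percentage change = -14.8%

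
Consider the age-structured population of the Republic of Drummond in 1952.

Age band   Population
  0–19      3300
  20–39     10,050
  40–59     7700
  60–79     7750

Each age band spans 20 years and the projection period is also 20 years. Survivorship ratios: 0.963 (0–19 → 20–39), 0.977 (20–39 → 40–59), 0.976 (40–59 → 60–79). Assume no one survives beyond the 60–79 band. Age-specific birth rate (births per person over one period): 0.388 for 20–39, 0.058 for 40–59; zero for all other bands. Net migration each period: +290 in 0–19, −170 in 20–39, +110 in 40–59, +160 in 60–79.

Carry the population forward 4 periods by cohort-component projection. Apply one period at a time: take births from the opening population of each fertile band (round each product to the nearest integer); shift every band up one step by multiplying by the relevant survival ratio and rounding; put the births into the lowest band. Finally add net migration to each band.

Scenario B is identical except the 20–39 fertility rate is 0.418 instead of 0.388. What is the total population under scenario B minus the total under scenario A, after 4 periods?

Numbering the groups 1..4 from youngest to oldest:
Period 1:
Births: 10050 * 0.388 = 3899 ; 7700 * 0.058 = 447 — total 4346
Group 2: 3300 * 0.963 = 3178
Group 3: 10050 * 0.977 = 9819
Group 4: 7700 * 0.976 = 7515
Net migration: Group 1 + 290 → 4636; Group 2 − 170 → 3008; Group 3 + 110 → 9929; Group 4 + 160 → 7675
Population now: 0–19=4636, 20–39=3008, 40–59=9929, 60–79=7675
Period 2:
Births: 3008 * 0.388 = 1167 ; 9929 * 0.058 = 576 — total 1743
Group 2: 4636 * 0.963 = 4464
Group 3: 3008 * 0.977 = 2939
Group 4: 9929 * 0.976 = 9691
Net migration: Group 1 + 290 → 2033; Group 2 − 170 → 4294; Group 3 + 110 → 3049; Group 4 + 160 → 9851
Population now: 0–19=2033, 20–39=4294, 40–59=3049, 60–79=9851
Period 3:
Births: 4294 * 0.388 = 1666 ; 3049 * 0.058 = 177 — total 1843
Group 2: 2033 * 0.963 = 1958
Group 3: 4294 * 0.977 = 4195
Group 4: 3049 * 0.976 = 2976
Net migration: Group 1 + 290 → 2133; Group 2 − 170 → 1788; Group 3 + 110 → 4305; Group 4 + 160 → 3136
Population now: 0–19=2133, 20–39=1788, 40–59=4305, 60–79=3136
Period 4:
Births: 1788 * 0.388 = 694 ; 4305 * 0.058 = 250 — total 944
Group 2: 2133 * 0.963 = 2054
Group 3: 1788 * 0.977 = 1747
Group 4: 4305 * 0.976 = 4202
Net migration: Group 1 + 290 → 1234; Group 2 − 170 → 1884; Group 3 + 110 → 1857; Group 4 + 160 → 4362
Population now: 0–19=1234, 20–39=1884, 40–59=1857, 60–79=4362
Scenario A total after 4 periods: 9337
Scenario B projection —
Period 1:
Births: 10050 * 0.418 = 4201 ; 7700 * 0.058 = 447 — total 4648
Group 2: 3300 * 0.963 = 3178
Group 3: 10050 * 0.977 = 9819
Group 4: 7700 * 0.976 = 7515
Net migration: Group 1 + 290 → 4938; Group 2 − 170 → 3008; Group 3 + 110 → 9929; Group 4 + 160 → 7675
Population now: 0–19=4938, 20–39=3008, 40–59=9929, 60–79=7675
Period 2:
Births: 3008 * 0.418 = 1257 ; 9929 * 0.058 = 576 — total 1833
Group 2: 4938 * 0.963 = 4755
Group 3: 3008 * 0.977 = 2939
Group 4: 9929 * 0.976 = 9691
Net migration: Group 1 + 290 → 2123; Group 2 − 170 → 4585; Group 3 + 110 → 3049; Group 4 + 160 → 9851
Population now: 0–19=2123, 20–39=4585, 40–59=3049, 60–79=9851
Period 3:
Births: 4585 * 0.418 = 1917 ; 3049 * 0.058 = 177 — total 2094
Group 2: 2123 * 0.963 = 2044
Group 3: 4585 * 0.977 = 4480
Group 4: 3049 * 0.976 = 2976
Net migration: Group 1 + 290 → 2384; Group 2 − 170 → 1874; Group 3 + 110 → 4590; Group 4 + 160 → 3136
Population now: 0–19=2384, 20–39=1874, 40–59=4590, 60–79=3136
Period 4:
Births: 1874 * 0.418 = 783 ; 4590 * 0.058 = 266 — total 1049
Group 2: 2384 * 0.963 = 2296
Group 3: 1874 * 0.977 = 1831
Group 4: 4590 * 0.976 = 4480
Net migration: Group 1 + 290 → 1339; Group 2 − 170 → 2126; Group 3 + 110 → 1941; Group 4 + 160 → 4640
Population now: 0–19=1339, 20–39=2126, 40–59=1941, 60–79=4640
Scenario B total after 4 periods: 10046
Difference B − A = 10046 − 9337 = 709

709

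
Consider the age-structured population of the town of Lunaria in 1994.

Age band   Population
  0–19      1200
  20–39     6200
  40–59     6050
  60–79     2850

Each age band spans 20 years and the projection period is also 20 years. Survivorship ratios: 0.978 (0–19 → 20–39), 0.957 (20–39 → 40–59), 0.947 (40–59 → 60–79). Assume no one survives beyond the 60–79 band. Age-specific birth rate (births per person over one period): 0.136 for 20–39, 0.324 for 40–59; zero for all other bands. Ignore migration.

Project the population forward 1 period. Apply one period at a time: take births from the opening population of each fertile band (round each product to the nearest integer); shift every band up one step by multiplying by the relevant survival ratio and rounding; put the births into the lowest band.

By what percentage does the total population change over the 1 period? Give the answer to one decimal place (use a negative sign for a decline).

[period 1]
Births: 6200 * 0.136 = 843  |  6050 * 0.324 = 1960 — total 2803
20–39: 1200 * 0.978 = 1174
40–59: 6200 * 0.957 = 5933
60–79: 6050 * 0.947 = 5729
→ [2803, 1174, 5933, 5729]
Total: 16300 → 15639; change = -661; percentage change = -4.1%

-4.1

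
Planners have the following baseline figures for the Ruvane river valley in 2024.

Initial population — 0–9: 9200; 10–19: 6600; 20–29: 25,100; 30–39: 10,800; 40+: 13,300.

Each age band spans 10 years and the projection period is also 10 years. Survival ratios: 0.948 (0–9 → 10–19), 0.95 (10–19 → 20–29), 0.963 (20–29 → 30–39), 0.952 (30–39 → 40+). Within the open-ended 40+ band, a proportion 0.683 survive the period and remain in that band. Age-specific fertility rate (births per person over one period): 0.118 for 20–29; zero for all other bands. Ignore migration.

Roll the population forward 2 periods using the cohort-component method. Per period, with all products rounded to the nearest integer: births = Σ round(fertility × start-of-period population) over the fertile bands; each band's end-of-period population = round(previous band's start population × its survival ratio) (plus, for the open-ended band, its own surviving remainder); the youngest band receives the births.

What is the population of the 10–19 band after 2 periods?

Period 1:
Births: 25100 × 0.118 = 2962
10–19: 9200 × 0.948 = 8722
20–29: 6600 × 0.95 = 6270
30–39: 25100 × 0.963 = 24171
40+: 10800 × 0.952 + 13300 × 0.683 = 10282 + 9084 = 19366
Giving 2962 / 8722 / 6270 / 24171 / 19366.
Period 2:
Births: 6270 × 0.118 = 740
10–19: 2962 × 0.948 = 2808
20–29: 8722 × 0.95 = 8286
30–39: 6270 × 0.963 = 6038
40+: 24171 × 0.952 + 19366 × 0.683 = 23011 + 13227 = 36238
Giving 740 / 2808 / 8286 / 6038 / 36238.

2808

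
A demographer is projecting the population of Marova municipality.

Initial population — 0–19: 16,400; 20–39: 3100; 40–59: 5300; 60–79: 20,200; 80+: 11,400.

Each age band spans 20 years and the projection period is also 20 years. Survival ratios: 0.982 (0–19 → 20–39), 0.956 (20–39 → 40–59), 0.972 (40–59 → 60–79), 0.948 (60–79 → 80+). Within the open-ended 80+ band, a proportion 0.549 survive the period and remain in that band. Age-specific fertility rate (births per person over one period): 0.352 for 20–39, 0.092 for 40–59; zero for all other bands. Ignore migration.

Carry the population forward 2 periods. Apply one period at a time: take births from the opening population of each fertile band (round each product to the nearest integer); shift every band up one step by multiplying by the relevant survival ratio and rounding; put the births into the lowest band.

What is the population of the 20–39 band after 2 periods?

1551

Numbering the groups 1..5 from youngest to oldest:
— Period 1 —
Births: 3100 × 0.352 = 1091 ; 5300 × 0.092 = 488 → total 1579
Group 2: 16400 × 0.982 = 16105
Group 3: 3100 × 0.956 = 2964
Group 4: 5300 × 0.972 = 5152
Group 5: 20200 × 0.948 + 11400 × 0.549 = 19150 + 6259 = 25409
Giving 1579 / 16105 / 2964 / 5152 / 25409.
— Period 2 —
Births: 16105 × 0.352 = 5669 ; 2964 × 0.092 = 273 → total 5942
Group 2: 1579 × 0.982 = 1551
Group 3: 16105 × 0.956 = 15396
Group 4: 2964 × 0.972 = 2881
Group 5: 5152 × 0.948 + 25409 × 0.549 = 4884 + 13950 = 18834
Giving 5942 / 1551 / 15396 / 2881 / 18834.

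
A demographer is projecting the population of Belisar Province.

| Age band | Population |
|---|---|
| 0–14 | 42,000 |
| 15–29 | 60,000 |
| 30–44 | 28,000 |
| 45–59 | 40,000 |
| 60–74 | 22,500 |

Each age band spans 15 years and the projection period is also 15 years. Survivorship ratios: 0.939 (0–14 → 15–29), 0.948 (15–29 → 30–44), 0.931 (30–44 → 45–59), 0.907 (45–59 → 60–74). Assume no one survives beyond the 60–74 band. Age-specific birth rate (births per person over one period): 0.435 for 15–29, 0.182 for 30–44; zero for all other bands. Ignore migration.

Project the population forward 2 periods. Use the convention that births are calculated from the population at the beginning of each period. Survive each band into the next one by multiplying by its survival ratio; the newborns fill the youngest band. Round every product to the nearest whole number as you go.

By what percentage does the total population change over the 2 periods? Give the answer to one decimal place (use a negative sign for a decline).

Period 1.
Births: 60000 × 0.435 = 26100 ; 28000 × 0.182 = 5096 → 31196
15–29: 42000 × 0.939 = 39438
30–44: 60000 × 0.948 = 56880
45–59: 28000 × 0.931 = 26068
60–74: 40000 × 0.907 = 36280
End of period: [31196, 39438, 56880, 26068, 36280]
Period 2.
Births: 39438 × 0.435 = 17156 ; 56880 × 0.182 = 10352 → 27508
15–29: 31196 × 0.939 = 29293
30–44: 39438 × 0.948 = 37387
45–59: 56880 × 0.931 = 52955
60–74: 26068 × 0.907 = 23644
End of period: [27508, 29293, 37387, 52955, 23644]
Total: 192500 → 170787; change = -21713; percentage change = -11.3%

-11.3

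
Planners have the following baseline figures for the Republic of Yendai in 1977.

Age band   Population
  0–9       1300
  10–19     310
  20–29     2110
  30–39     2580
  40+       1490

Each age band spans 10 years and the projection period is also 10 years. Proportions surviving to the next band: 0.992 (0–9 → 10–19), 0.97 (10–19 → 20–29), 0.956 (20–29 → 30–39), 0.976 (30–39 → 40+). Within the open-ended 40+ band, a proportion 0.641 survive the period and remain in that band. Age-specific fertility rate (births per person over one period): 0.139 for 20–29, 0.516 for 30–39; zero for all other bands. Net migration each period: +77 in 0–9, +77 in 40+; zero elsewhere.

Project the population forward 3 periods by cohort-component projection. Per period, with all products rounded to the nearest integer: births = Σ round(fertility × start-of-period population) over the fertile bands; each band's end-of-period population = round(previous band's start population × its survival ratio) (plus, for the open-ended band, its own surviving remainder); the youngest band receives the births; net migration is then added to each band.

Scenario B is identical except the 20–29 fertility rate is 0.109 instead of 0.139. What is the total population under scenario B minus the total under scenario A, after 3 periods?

-107

Let group 1 be 0–9 through group 5 = 40+.
Period 1.
Births: 2110 * 0.139 = 293 ; 2580 * 0.516 = 1331 → total 1624
Group 2: 1300 * 0.992 = 1290
Group 3: 310 * 0.97 = 301
Group 4: 2110 * 0.956 = 2017
Group 5: 2580 * 0.976 + 1490 * 0.641 = 2518 + 955 = 3473
Net migration: Group 1 + 77 → 1701; Group 5 + 77 → 3550
Giving 1701 / 1290 / 301 / 2017 / 3550.
Period 2.
Births: 301 * 0.139 = 42 ; 2017 * 0.516 = 1041 → total 1083
Group 2: 1701 * 0.992 = 1687
Group 3: 1290 * 0.97 = 1251
Group 4: 301 * 0.956 = 288
Group 5: 2017 * 0.976 + 3550 * 0.641 = 1969 + 2276 = 4245
Net migration: Group 1 + 77 → 1160; Group 5 + 77 → 4322
Giving 1160 / 1687 / 1251 / 288 / 4322.
Period 3.
Births: 1251 * 0.139 = 174 ; 288 * 0.516 = 149 → total 323
Group 2: 1160 * 0.992 = 1151
Group 3: 1687 * 0.97 = 1636
Group 4: 1251 * 0.956 = 1196
Group 5: 288 * 0.976 + 4322 * 0.641 = 281 + 2770 = 3051
Net migration: Group 1 + 77 → 400; Group 5 + 77 → 3128
Giving 400 / 1151 / 1636 / 1196 / 3128.
Scenario A total after 3 periods: 7511
Scenario B projection —
Period 1.
Births: 2110 * 0.109 = 230 ; 2580 * 0.516 = 1331 → total 1561
Group 2: 1300 * 0.992 = 1290
Group 3: 310 * 0.97 = 301
Group 4: 2110 * 0.956 = 2017
Group 5: 2580 * 0.976 + 1490 * 0.641 = 2518 + 955 = 3473
Net migration: Group 1 + 77 → 1638; Group 5 + 77 → 3550
Giving 1638 / 1290 / 301 / 2017 / 3550.
Period 2.
Births: 301 * 0.109 = 33 ; 2017 * 0.516 = 1041 → total 1074
Group 2: 1638 * 0.992 = 1625
Group 3: 1290 * 0.97 = 1251
Group 4: 301 * 0.956 = 288
Group 5: 2017 * 0.976 + 3550 * 0.641 = 1969 + 2276 = 4245
Net migration: Group 1 + 77 → 1151; Group 5 + 77 → 4322
Giving 1151 / 1625 / 1251 / 288 / 4322.
Period 3.
Births: 1251 * 0.109 = 136 ; 288 * 0.516 = 149 → total 285
Group 2: 1151 * 0.992 = 1142
Group 3: 1625 * 0.97 = 1576
Group 4: 1251 * 0.956 = 1196
Group 5: 288 * 0.976 + 4322 * 0.641 = 281 + 2770 = 3051
Net migration: Group 1 + 77 → 362; Group 5 + 77 → 3128
Giving 362 / 1142 / 1576 / 1196 / 3128.
Scenario B total after 3 periods: 7404
Difference B − A = 7404 − 7511 = -107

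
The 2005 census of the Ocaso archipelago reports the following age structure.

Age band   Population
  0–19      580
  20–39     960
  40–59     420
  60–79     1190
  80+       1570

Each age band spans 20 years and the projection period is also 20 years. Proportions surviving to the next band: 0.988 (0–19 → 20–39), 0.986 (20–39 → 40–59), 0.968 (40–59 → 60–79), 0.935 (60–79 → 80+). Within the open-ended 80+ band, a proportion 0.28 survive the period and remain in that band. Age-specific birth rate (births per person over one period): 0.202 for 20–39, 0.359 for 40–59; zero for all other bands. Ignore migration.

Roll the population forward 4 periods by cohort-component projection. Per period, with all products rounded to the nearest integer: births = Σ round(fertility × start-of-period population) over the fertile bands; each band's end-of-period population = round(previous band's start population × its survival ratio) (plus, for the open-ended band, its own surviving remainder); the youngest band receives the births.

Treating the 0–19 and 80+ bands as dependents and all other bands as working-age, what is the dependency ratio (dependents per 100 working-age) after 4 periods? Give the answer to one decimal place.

Numbering the groups 1..5 from youngest to oldest:
— Period 1 —
Births: 960 × 0.202 = 194  |  420 × 0.359 = 151 ⇒ total 345
Group 2: 580 × 0.988 = 573
Group 3: 960 × 0.986 = 947
Group 4: 420 × 0.968 = 407
Group 5: 1190 × 0.935 + 1570 × 0.28 = 1113 + 440 = 1553
→ [345, 573, 947, 407, 1553]
— Period 2 —
Births: 573 × 0.202 = 116  |  947 × 0.359 = 340 ⇒ total 456
Group 2: 345 × 0.988 = 341
Group 3: 573 × 0.986 = 565
Group 4: 947 × 0.968 = 917
Group 5: 407 × 0.935 + 1553 × 0.28 = 381 + 435 = 816
→ [456, 341, 565, 917, 816]
— Period 3 —
Births: 341 × 0.202 = 69  |  565 × 0.359 = 203 ⇒ total 272
Group 2: 456 × 0.988 = 451
Group 3: 341 × 0.986 = 336
Group 4: 565 × 0.968 = 547
Group 5: 917 × 0.935 + 816 × 0.28 = 857 + 228 = 1085
→ [272, 451, 336, 547, 1085]
— Period 4 —
Births: 451 × 0.202 = 91  |  336 × 0.359 = 121 ⇒ total 212
Group 2: 272 × 0.988 = 269
Group 3: 451 × 0.986 = 445
Group 4: 336 × 0.968 = 325
Group 5: 547 × 0.935 + 1085 × 0.28 = 511 + 304 = 815
→ [212, 269, 445, 325, 815]
Dependents (band 0–19 + band 80+) = 212 + 815 = 1027; working-age = 1039; ratio = 1027/1039 × 100 = 98.8

98.8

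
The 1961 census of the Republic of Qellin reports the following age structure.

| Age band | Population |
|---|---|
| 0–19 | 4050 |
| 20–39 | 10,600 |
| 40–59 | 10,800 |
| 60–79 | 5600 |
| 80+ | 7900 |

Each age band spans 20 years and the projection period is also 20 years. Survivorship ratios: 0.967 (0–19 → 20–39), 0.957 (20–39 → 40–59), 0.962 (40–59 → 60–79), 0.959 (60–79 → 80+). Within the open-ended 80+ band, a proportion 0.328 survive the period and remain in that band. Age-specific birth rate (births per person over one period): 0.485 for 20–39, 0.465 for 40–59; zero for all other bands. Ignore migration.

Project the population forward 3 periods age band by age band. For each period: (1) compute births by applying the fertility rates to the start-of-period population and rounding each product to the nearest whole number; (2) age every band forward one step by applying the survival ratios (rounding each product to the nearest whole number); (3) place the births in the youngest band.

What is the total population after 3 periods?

(Bands numbered youngest = 1 to oldest = 5.)
After projecting period 1:
Births: 10600 × 0.485 = 5141 ; 10800 × 0.465 = 5022 — total 10163
Band 2: 4050 × 0.967 = 3916
Band 3: 10600 × 0.957 = 10144
Band 4: 10800 × 0.962 = 10390
Band 5: 5600 × 0.959 + 7900 × 0.328 = 5370 + 2591 = 7961
Giving 10163 / 3916 / 10144 / 10390 / 7961.
After projecting period 2:
Births: 3916 × 0.485 = 1899 ; 10144 × 0.465 = 4717 — total 6616
Band 2: 10163 × 0.967 = 9828
Band 3: 3916 × 0.957 = 3748
Band 4: 10144 × 0.962 = 9759
Band 5: 10390 × 0.959 + 7961 × 0.328 = 9964 + 2611 = 12575
Giving 6616 / 9828 / 3748 / 9759 / 12575.
After projecting period 3:
Births: 9828 × 0.485 = 4767 ; 3748 × 0.465 = 1743 — total 6510
Band 2: 6616 × 0.967 = 6398
Band 3: 9828 × 0.957 = 9405
Band 4: 3748 × 0.962 = 3606
Band 5: 9759 × 0.959 + 12575 × 0.328 = 9359 + 4125 = 13484
Giving 6510 / 6398 / 9405 / 3606 / 13484.
Total after period 3: 6510 + 6398 + 9405 + 3606 + 13484 = 39403

39403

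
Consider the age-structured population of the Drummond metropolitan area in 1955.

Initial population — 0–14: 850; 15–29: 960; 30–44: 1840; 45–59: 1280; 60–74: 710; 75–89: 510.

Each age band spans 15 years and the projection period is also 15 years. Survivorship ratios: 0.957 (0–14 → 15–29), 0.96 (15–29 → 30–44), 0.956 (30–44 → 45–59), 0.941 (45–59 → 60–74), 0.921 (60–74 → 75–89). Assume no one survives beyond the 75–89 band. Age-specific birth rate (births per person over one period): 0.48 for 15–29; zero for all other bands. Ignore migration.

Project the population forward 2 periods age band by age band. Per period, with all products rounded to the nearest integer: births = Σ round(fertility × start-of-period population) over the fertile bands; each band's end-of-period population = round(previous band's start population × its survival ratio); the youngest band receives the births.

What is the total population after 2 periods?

5256

[period 1]
Births: 960 × 0.48 = 461
15–29: 850 × 0.957 = 813
30–44: 960 × 0.96 = 922
45–59: 1840 × 0.956 = 1759
60–74: 1280 × 0.941 = 1204
75–89: 710 × 0.921 = 654
→ [461, 813, 922, 1759, 1204, 654]
[period 2]
Births: 813 × 0.48 = 390
15–29: 461 × 0.957 = 441
30–44: 813 × 0.96 = 780
45–59: 922 × 0.956 = 881
60–74: 1759 × 0.941 = 1655
75–89: 1204 × 0.921 = 1109
→ [390, 441, 780, 881, 1655, 1109]
Total after period 2: 390 + 441 + 780 + 881 + 1655 + 1109 = 5256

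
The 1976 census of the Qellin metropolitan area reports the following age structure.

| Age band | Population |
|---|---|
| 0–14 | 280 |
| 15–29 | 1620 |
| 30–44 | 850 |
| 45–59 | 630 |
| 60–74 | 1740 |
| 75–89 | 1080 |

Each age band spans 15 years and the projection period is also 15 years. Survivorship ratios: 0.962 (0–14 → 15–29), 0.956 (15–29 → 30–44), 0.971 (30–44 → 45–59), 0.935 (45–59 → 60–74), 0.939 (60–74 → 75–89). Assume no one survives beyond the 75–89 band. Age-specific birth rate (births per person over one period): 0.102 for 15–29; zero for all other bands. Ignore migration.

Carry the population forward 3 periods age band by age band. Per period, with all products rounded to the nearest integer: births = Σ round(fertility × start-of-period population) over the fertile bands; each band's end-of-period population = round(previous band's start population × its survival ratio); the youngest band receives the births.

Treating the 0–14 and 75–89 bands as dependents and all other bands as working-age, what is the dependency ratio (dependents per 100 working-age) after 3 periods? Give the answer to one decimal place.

40.3

After projecting period 1:
Births: 1620 × 0.102 = 165
15–29: 280 × 0.962 = 269
30–44: 1620 × 0.956 = 1549
45–59: 850 × 0.971 = 825
60–74: 630 × 0.935 = 589
75–89: 1740 × 0.939 = 1634
Giving 165 / 269 / 1549 / 825 / 589 / 1634.
After projecting period 2:
Births: 269 × 0.102 = 27
15–29: 165 × 0.962 = 159
30–44: 269 × 0.956 = 257
45–59: 1549 × 0.971 = 1504
60–74: 825 × 0.935 = 771
75–89: 589 × 0.939 = 553
Giving 27 / 159 / 257 / 1504 / 771 / 553.
After projecting period 3:
Births: 159 × 0.102 = 16
15–29: 27 × 0.962 = 26
30–44: 159 × 0.956 = 152
45–59: 257 × 0.971 = 250
60–74: 1504 × 0.935 = 1406
75–89: 771 × 0.939 = 724
Giving 16 / 26 / 152 / 250 / 1406 / 724.
Dependents (band 0–14 + band 75–89) = 16 + 724 = 740; working-age = 1834; ratio = 740/1834 × 100 = 40.3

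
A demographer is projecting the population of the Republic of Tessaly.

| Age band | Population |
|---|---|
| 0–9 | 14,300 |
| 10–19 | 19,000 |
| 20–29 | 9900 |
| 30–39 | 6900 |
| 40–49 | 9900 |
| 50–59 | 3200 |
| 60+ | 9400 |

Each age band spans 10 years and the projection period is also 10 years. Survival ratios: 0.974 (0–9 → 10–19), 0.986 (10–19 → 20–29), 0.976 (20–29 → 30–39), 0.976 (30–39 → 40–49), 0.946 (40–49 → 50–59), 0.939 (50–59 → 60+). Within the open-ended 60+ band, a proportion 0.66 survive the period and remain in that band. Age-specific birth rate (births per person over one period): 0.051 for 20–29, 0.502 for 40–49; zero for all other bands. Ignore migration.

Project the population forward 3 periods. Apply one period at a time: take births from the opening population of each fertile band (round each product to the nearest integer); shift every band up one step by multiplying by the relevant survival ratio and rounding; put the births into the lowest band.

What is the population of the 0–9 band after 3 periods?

5434

Let band 1 be 0–9 through band 7 = 60+.
Period 1.
Births: 9900 × 0.051 = 505, 9900 × 0.502 = 4970 ⇒ total 5475
Band 2: 14300 × 0.974 = 13928
Band 3: 19000 × 0.986 = 18734
Band 4: 9900 × 0.976 = 9662
Band 5: 6900 × 0.976 = 6734
Band 6: 9900 × 0.946 = 9365
Band 7: 3200 × 0.939 + 9400 × 0.66 = 3005 + 6204 = 9209
→ [5475, 13928, 18734, 9662, 6734, 9365, 9209]
Period 2.
Births: 18734 × 0.051 = 955, 6734 × 0.502 = 3380 ⇒ total 4335
Band 2: 5475 × 0.974 = 5333
Band 3: 13928 × 0.986 = 13733
Band 4: 18734 × 0.976 = 18284
Band 5: 9662 × 0.976 = 9430
Band 6: 6734 × 0.946 = 6370
Band 7: 9365 × 0.939 + 9209 × 0.66 = 8794 + 6078 = 14872
→ [4335, 5333, 13733, 18284, 9430, 6370, 14872]
Period 3.
Births: 13733 × 0.051 = 700, 9430 × 0.502 = 4734 ⇒ total 5434
Band 2: 4335 × 0.974 = 4222
Band 3: 5333 × 0.986 = 5258
Band 4: 13733 × 0.976 = 13403
Band 5: 18284 × 0.976 = 17845
Band 6: 9430 × 0.946 = 8921
Band 7: 6370 × 0.939 + 14872 × 0.66 = 5981 + 9816 = 15797
→ [5434, 4222, 5258, 13403, 17845, 8921, 15797]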